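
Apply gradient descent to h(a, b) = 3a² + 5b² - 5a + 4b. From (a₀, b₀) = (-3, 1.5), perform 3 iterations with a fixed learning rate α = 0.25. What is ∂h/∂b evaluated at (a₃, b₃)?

∇h = (6a - 5, 10b + 4)
(a₁, b₁) = (-3, 1.5) − 0.25·(-23, 19) = (2.75, -3.25)
(a₂, b₂) = (2.75, -3.25) − 0.25·(11.5, -28.5) = (-0.125, 3.875)
(a₃, b₃) = (-0.125, 3.875) − 0.25·(-5.75, 42.75) = (1.3125, -6.8125)
∂h/∂b at (1.3125, -6.8125) = -64.125

-64.125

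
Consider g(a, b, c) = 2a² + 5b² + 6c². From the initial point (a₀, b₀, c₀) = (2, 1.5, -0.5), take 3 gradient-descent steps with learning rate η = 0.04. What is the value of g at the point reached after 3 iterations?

3.364920167424

∇g = (4a, 10b, 12c)
Step 1: at (2, 1.5, -0.5), ∇g = (8, 15, -6) → (2, 1.5, -0.5) − 0.04·(8, 15, -6) = (1.68, 0.9, -0.26)
Step 2: at (1.68, 0.9, -0.26), ∇g = (6.72, 9, -3.12) → (1.68, 0.9, -0.26) − 0.04·(6.72, 9, -3.12) = (1.4112, 0.54, -0.1352)
Step 3: at (1.4112, 0.54, -0.1352), ∇g = (5.6448, 5.4, -1.6224) → (1.4112, 0.54, -0.1352) − 0.04·(5.6448, 5.4, -1.6224) = (1.185408, 0.324, -0.070304)
g(1.185408, 0.324, -0.070304) = 3.364920167424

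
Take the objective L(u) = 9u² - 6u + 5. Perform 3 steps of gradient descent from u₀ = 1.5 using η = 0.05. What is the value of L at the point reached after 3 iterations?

L′(u) = 18u - 6
u₁ = 1.5 − 0.05·21 = 0.45
u₂ = 0.45 − 0.05·2.1 = 0.345
u₃ = 0.345 − 0.05·0.21 = 0.3345
L(0.3345) = 4.00001225

4.00001225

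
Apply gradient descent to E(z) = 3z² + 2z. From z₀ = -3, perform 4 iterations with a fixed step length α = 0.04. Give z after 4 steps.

E′(z) = 6z + 2
z₁ = -3 − 0.04·(-16) = -2.36
z₂ = -2.36 − 0.04·(-12.16) = -1.8736
z₃ = -1.8736 − 0.04·(-9.2416) = -1.503936
z₄ = -1.503936 − 0.04·(-7.023616) = -1.22299136

-1.22299136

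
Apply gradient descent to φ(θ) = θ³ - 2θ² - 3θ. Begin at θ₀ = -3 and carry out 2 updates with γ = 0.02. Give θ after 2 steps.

φ′(θ) = 3θ² - 4θ - 3
θ₁ = -3 − 0.02·36 = -3.72
θ₂ = -3.72 − 0.02·53.3952 = -4.787904

-4.787904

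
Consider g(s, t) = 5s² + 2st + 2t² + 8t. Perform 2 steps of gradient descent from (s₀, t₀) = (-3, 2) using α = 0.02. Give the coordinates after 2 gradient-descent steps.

(-2.056, 1.5952)

∇g = (10s + 2t, 2s + 4t + 8)
(s₁, t₁) = (-3, 2) − 0.02·(-26, 10) = (-2.48, 1.8)
(s₂, t₂) = (-2.48, 1.8) − 0.02·(-21.2, 10.24) = (-2.056, 1.5952)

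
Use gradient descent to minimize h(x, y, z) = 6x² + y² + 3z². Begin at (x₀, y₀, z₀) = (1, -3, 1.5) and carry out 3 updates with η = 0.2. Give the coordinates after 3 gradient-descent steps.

(-2.744, -0.648, -0.012)

∇h = (12x, 2y, 6z)
(x₁, y₁, z₁) = (1, -3, 1.5) − 0.2·(12, -6, 9) = (-1.4, -1.8, -0.3)
(x₂, y₂, z₂) = (-1.4, -1.8, -0.3) − 0.2·(-16.8, -3.6, -1.8) = (1.96, -1.08, 0.06)
(x₃, y₃, z₃) = (1.96, -1.08, 0.06) − 0.2·(23.52, -2.16, 0.36) = (-2.744, -0.648, -0.012)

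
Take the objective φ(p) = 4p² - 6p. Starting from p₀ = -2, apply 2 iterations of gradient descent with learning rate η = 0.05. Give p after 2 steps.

-0.24

φ′(p) = 8p - 6
Step 1: φ′(-2) = -22; p₁ = -2 − 0.05·(-22) = -0.9
Step 2: φ′(-0.9) = -13.2; p₂ = -0.9 − 0.05·(-13.2) = -0.24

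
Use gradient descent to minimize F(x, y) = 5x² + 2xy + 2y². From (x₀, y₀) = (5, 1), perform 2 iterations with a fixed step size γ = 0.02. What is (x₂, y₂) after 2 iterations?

∇F = (10x + 2y, 2x + 4y)
Step 1: at (5, 1), ∇F = (52, 14) → (5, 1) − 0.02·(52, 14) = (3.96, 0.72)
Step 2: at (3.96, 0.72), ∇F = (41.04, 10.8) → (3.96, 0.72) − 0.02·(41.04, 10.8) = (3.1392, 0.504)

(3.1392, 0.504)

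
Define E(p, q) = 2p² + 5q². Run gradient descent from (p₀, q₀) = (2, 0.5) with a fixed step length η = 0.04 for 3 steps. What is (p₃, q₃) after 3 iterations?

(1.185408, 0.108)

∇E = (4p, 10q)
Step 1: at (2, 0.5), ∇E = (8, 5) → (2, 0.5) − 0.04·(8, 5) = (1.68, 0.3)
Step 2: at (1.68, 0.3), ∇E = (6.72, 3) → (1.68, 0.3) − 0.04·(6.72, 3) = (1.4112, 0.18)
Step 3: at (1.4112, 0.18), ∇E = (5.6448, 1.8) → (1.4112, 0.18) − 0.04·(5.6448, 1.8) = (1.185408, 0.108)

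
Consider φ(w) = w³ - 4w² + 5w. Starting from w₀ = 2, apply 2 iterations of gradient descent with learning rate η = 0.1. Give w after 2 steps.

1.837

φ′(w) = 3w² - 8w + 5
Step 1: φ′(2) = 1; w₁ = 2 − 0.1·1 = 1.9
Step 2: φ′(1.9) = 0.63; w₂ = 1.9 − 0.1·0.63 = 1.837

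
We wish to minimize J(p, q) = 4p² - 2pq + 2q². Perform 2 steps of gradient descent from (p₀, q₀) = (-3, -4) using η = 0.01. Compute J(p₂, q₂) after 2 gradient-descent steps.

37.39939456

∇J = (8p - 2q, -2p + 4q)
Step 1: at (-3, -4), ∇J = (-16, -10) → (-3, -4) − 0.01·(-16, -10) = (-2.84, -3.9)
Step 2: at (-2.84, -3.9), ∇J = (-14.92, -9.92) → (-2.84, -3.9) − 0.01·(-14.92, -9.92) = (-2.6908, -3.8008)
J(-2.6908, -3.8008) = 37.39939456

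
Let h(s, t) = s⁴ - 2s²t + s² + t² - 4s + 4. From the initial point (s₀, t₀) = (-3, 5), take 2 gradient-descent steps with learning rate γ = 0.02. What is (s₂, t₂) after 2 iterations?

∇h = (4s³ - 4st + 2s - 4, -2s² + 2t)
(s₁, t₁) = (-3, 5) − 0.02·(-58, -8) = (-1.84, 5.16)
(s₂, t₂) = (-1.84, 5.16) − 0.02·(5.379584, 3.5488) = (-1.94759168, 5.089024)

(-1.94759168, 5.089024)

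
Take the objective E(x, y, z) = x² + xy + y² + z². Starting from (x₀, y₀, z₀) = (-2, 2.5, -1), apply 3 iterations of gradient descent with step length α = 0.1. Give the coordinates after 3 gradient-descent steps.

(-1.5545, 1.726, -0.512)

∇E = (2x + y, x + 2y, 2z)
Step 1: at (-2, 2.5, -1), ∇E = (-1.5, 3, -2) → (-2, 2.5, -1) − 0.1·(-1.5, 3, -2) = (-1.85, 2.2, -0.8)
Step 2: at (-1.85, 2.2, -0.8), ∇E = (-1.5, 2.55, -1.6) → (-1.85, 2.2, -0.8) − 0.1·(-1.5, 2.55, -1.6) = (-1.7, 1.945, -0.64)
Step 3: at (-1.7, 1.945, -0.64), ∇E = (-1.455, 2.19, -1.28) → (-1.7, 1.945, -0.64) − 0.1·(-1.455, 2.19, -1.28) = (-1.5545, 1.726, -0.512)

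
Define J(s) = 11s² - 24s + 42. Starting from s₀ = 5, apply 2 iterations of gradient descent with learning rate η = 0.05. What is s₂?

1.13

J′(s) = 22s - 24
s₁ = 5 − 0.05·86 = 0.7
s₂ = 0.7 − 0.05·(-8.6) = 1.13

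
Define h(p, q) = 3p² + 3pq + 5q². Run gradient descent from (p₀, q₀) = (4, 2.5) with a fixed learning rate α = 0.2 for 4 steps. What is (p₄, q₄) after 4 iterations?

(5.8816, 10.9888)

∇h = (6p + 3q, 3p + 10q)
Step 1: at (4, 2.5), ∇h = (31.5, 37) → (4, 2.5) − 0.2·(31.5, 37) = (-2.3, -4.9)
Step 2: at (-2.3, -4.9), ∇h = (-28.5, -55.9) → (-2.3, -4.9) − 0.2·(-28.5, -55.9) = (3.4, 6.28)
Step 3: at (3.4, 6.28), ∇h = (39.24, 73) → (3.4, 6.28) − 0.2·(39.24, 73) = (-4.448, -8.32)
Step 4: at (-4.448, -8.32), ∇h = (-51.648, -96.544) → (-4.448, -8.32) − 0.2·(-51.648, -96.544) = (5.8816, 10.9888)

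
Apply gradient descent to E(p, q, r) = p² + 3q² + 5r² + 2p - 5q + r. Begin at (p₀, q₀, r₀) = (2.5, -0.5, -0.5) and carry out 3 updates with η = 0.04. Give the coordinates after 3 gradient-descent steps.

(1.725408, 0.248032, -0.1864)

∇E = (2p + 2, 6q - 5, 10r + 1)
(p₁, q₁, r₁) = (2.5, -0.5, -0.5) − 0.04·(7, -8, -4) = (2.22, -0.18, -0.34)
(p₂, q₂, r₂) = (2.22, -0.18, -0.34) − 0.04·(6.44, -6.08, -2.4) = (1.9624, 0.0632, -0.244)
(p₃, q₃, r₃) = (1.9624, 0.0632, -0.244) − 0.04·(5.9248, -4.6208, -1.44) = (1.725408, 0.248032, -0.1864)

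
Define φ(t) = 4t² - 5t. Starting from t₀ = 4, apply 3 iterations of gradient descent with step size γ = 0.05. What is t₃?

1.354

φ′(t) = 8t - 5
Step 1: φ′(4) = 27; t₁ = 4 − 0.05·27 = 2.65
Step 2: φ′(2.65) = 16.2; t₂ = 2.65 − 0.05·16.2 = 1.84
Step 3: φ′(1.84) = 9.72; t₃ = 1.84 − 0.05·9.72 = 1.354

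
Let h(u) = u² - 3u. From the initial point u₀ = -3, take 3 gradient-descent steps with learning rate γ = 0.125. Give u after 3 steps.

h′(u) = 2u - 3
Step 1: h′(-3) = -9; u₁ = -3 − 0.125·(-9) = -1.875
Step 2: h′(-1.875) = -6.75; u₂ = -1.875 − 0.125·(-6.75) = -1.03125
Step 3: h′(-1.03125) = -5.0625; u₃ = -1.03125 − 0.125·(-5.0625) = -0.3984375

-0.3984375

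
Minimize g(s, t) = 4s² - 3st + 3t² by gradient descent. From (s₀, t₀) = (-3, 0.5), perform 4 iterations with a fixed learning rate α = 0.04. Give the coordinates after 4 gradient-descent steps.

(-0.67924992, -0.363904)

∇g = (8s - 3t, -3s + 6t)
Step 1: at (-3, 0.5), ∇g = (-25.5, 12) → (-3, 0.5) − 0.04·(-25.5, 12) = (-1.98, 0.02)
Step 2: at (-1.98, 0.02), ∇g = (-15.9, 6.06) → (-1.98, 0.02) − 0.04·(-15.9, 6.06) = (-1.344, -0.2224)
Step 3: at (-1.344, -0.2224), ∇g = (-10.0848, 2.6976) → (-1.344, -0.2224) − 0.04·(-10.0848, 2.6976) = (-0.940608, -0.330304)
Step 4: at (-0.940608, -0.330304), ∇g = (-6.533952, 0.84) → (-0.940608, -0.330304) − 0.04·(-6.533952, 0.84) = (-0.67924992, -0.363904)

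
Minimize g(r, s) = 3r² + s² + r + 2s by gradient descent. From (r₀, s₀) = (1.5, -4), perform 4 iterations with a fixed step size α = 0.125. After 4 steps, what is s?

-1.94921875

∇g = (6r + 1, 2s + 2)
(r₁, s₁) = (1.5, -4) − 0.125·(10, -6) = (0.25, -3.25)
(r₂, s₂) = (0.25, -3.25) − 0.125·(2.5, -4.5) = (-0.0625, -2.6875)
(r₃, s₃) = (-0.0625, -2.6875) − 0.125·(0.625, -3.375) = (-0.140625, -2.265625)
(r₄, s₄) = (-0.140625, -2.265625) − 0.125·(0.15625, -2.53125) = (-0.16015625, -1.94921875)
s = -1.94921875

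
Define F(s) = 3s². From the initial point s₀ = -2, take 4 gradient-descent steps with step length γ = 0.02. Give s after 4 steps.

F′(s) = 6s
Step 1: F′(-2) = -12; s₁ = -2 − 0.02·(-12) = -1.76
Step 2: F′(-1.76) = -10.56; s₂ = -1.76 − 0.02·(-10.56) = -1.5488
Step 3: F′(-1.5488) = -9.2928; s₃ = -1.5488 − 0.02·(-9.2928) = -1.362944
Step 4: F′(-1.362944) = -8.177664; s₄ = -1.362944 − 0.02·(-8.177664) = -1.19939072

-1.19939072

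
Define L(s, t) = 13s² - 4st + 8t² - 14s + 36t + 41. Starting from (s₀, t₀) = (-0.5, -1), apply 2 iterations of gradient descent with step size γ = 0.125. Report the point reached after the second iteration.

(-5.46875, 0.4375)

∇L = (26s - 4t - 14, -4s + 16t + 36)
Step 1: at (-0.5, -1), ∇L = (-23, 22) → (-0.5, -1) − 0.125·(-23, 22) = (2.375, -3.75)
Step 2: at (2.375, -3.75), ∇L = (62.75, -33.5) → (2.375, -3.75) − 0.125·(62.75, -33.5) = (-5.46875, 0.4375)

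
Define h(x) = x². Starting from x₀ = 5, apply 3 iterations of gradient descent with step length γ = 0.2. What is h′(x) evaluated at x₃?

2.16

h′(x) = 2x
x₁ = 5 − 0.2·10 = 3
x₂ = 3 − 0.2·6 = 1.8
x₃ = 1.8 − 0.2·3.6 = 1.08
h′(x) at (1.08) = 2.16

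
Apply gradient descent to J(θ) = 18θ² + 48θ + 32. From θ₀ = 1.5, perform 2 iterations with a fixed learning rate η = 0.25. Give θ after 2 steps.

180

J′(θ) = 36θ + 48
θ₁ = 1.5 − 0.25·102 = -24
θ₂ = -24 − 0.25·(-816) = 180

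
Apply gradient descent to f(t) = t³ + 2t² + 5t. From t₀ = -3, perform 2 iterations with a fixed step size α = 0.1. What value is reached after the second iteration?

f′(t) = 3t² + 4t + 5
t₁ = -3 − 0.1·20 = -5
t₂ = -5 − 0.1·60 = -11

-11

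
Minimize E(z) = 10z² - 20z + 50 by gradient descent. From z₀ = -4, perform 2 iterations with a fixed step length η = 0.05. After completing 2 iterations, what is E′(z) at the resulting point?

0

E′(z) = 20z - 20
z₁ = -4 − 0.05·(-100) = 1
z₂ = 1 − 0.05·0 = 1
E′(z) at (1) = 0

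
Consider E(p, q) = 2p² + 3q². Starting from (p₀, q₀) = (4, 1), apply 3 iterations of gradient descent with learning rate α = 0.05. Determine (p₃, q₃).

(2.048, 0.343)

∇E = (4p, 6q)
(p₁, q₁) = (4, 1) − 0.05·(16, 6) = (3.2, 0.7)
(p₂, q₂) = (3.2, 0.7) − 0.05·(12.8, 4.2) = (2.56, 0.49)
(p₃, q₃) = (2.56, 0.49) − 0.05·(10.24, 2.94) = (2.048, 0.343)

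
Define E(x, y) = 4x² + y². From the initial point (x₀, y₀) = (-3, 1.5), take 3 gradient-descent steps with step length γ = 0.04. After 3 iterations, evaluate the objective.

∇E = (8x, 2y)
(x₁, y₁) = (-3, 1.5) − 0.04·(-24, 3) = (-2.04, 1.38)
(x₂, y₂) = (-2.04, 1.38) − 0.04·(-16.32, 2.76) = (-1.3872, 1.2696)
(x₃, y₃) = (-1.3872, 1.2696) − 0.04·(-11.0976, 2.5392) = (-0.943296, 1.168032)
E(-0.943296, 1.168032) = 4.923528127488

4.923528127488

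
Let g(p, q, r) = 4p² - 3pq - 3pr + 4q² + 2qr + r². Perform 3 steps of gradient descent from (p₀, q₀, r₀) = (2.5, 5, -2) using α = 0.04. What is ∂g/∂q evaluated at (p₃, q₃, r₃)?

11.97264

∇g = (8p - 3q - 3r, -3p + 8q + 2r, -3p + 2q + 2r)
Step 1: at (2.5, 5, -2), ∇g = (11, 28.5, -1.5) → (2.5, 5, -2) − 0.04·(11, 28.5, -1.5) = (2.06, 3.86, -1.94)
Step 2: at (2.06, 3.86, -1.94), ∇g = (10.72, 20.82, -2.34) → (2.06, 3.86, -1.94) − 0.04·(10.72, 20.82, -2.34) = (1.6312, 3.0272, -1.8464)
Step 3: at (1.6312, 3.0272, -1.8464), ∇g = (9.5072, 15.6312, -2.532) → (1.6312, 3.0272, -1.8464) − 0.04·(9.5072, 15.6312, -2.532) = (1.250912, 2.401952, -1.74512)
∂g/∂q at (1.250912, 2.401952, -1.74512) = 11.97264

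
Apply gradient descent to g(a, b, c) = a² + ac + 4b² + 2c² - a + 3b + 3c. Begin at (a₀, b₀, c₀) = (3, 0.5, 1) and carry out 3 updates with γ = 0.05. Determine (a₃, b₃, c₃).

∇g = (2a + c - 1, 8b + 3, a + 4c + 3)
(a₁, b₁, c₁) = (3, 0.5, 1) − 0.05·(6, 7, 10) = (2.7, 0.15, 0.5)
(a₂, b₂, c₂) = (2.7, 0.15, 0.5) − 0.05·(4.9, 4.2, 7.7) = (2.455, -0.06, 0.115)
(a₃, b₃, c₃) = (2.455, -0.06, 0.115) − 0.05·(4.025, 2.52, 5.915) = (2.25375, -0.186, -0.18075)

(2.25375, -0.186, -0.18075)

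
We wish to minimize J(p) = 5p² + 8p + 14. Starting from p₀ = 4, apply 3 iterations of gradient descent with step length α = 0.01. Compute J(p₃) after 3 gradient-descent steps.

72.0220032

J′(p) = 10p + 8
Step 1: J′(4) = 48; p₁ = 4 − 0.01·48 = 3.52
Step 2: J′(3.52) = 43.2; p₂ = 3.52 − 0.01·43.2 = 3.088
Step 3: J′(3.088) = 38.88; p₃ = 3.088 − 0.01·38.88 = 2.6992
J(2.6992) = 72.0220032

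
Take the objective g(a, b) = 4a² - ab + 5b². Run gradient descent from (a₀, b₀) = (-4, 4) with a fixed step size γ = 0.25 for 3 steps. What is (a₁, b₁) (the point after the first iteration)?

∇g = (8a - b, -a + 10b)
(a₁, b₁) = (-4, 4) − 0.25·(-36, 44) = (5, -7)

(5, -7)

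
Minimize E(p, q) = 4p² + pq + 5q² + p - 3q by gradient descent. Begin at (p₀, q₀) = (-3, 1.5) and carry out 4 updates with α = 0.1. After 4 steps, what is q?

0.32045

∇E = (8p + q + 1, p + 10q - 3)
Step 1: at (-3, 1.5), ∇E = (-21.5, 9) → (-3, 1.5) − 0.1·(-21.5, 9) = (-0.85, 0.6)
Step 2: at (-0.85, 0.6), ∇E = (-5.2, 2.15) → (-0.85, 0.6) − 0.1·(-5.2, 2.15) = (-0.33, 0.385)
Step 3: at (-0.33, 0.385), ∇E = (-1.255, 0.52) → (-0.33, 0.385) − 0.1·(-1.255, 0.52) = (-0.2045, 0.333)
Step 4: at (-0.2045, 0.333), ∇E = (-0.303, 0.1255) → (-0.2045, 0.333) − 0.1·(-0.303, 0.1255) = (-0.1742, 0.32045)
q = 0.32045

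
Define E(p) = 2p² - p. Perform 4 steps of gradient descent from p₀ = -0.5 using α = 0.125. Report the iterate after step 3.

E′(p) = 4p - 1
Step 1: E′(-0.5) = -3; p₁ = -0.5 − 0.125·(-3) = -0.125
Step 2: E′(-0.125) = -1.5; p₂ = -0.125 − 0.125·(-1.5) = 0.0625
Step 3: E′(0.0625) = -0.75; p₃ = 0.0625 − 0.125·(-0.75) = 0.15625

0.15625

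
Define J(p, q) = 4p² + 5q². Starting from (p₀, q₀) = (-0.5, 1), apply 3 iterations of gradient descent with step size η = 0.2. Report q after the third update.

∇J = (8p, 10q)
Step 1: at (-0.5, 1), ∇J = (-4, 10) → (-0.5, 1) − 0.2·(-4, 10) = (0.3, -1)
Step 2: at (0.3, -1), ∇J = (2.4, -10) → (0.3, -1) − 0.2·(2.4, -10) = (-0.18, 1)
Step 3: at (-0.18, 1), ∇J = (-1.44, 10) → (-0.18, 1) − 0.2·(-1.44, 10) = (0.108, -1)
q = -1

-1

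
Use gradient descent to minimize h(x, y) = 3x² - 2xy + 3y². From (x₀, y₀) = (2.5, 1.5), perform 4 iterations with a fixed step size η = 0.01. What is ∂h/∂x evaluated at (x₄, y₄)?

9.66034432

∇h = (6x - 2y, -2x + 6y)
Step 1: at (2.5, 1.5), ∇h = (12, 4) → (2.5, 1.5) − 0.01·(12, 4) = (2.38, 1.46)
Step 2: at (2.38, 1.46), ∇h = (11.36, 4) → (2.38, 1.46) − 0.01·(11.36, 4) = (2.2664, 1.42)
Step 3: at (2.2664, 1.42), ∇h = (10.7584, 3.9872) → (2.2664, 1.42) − 0.01·(10.7584, 3.9872) = (2.158816, 1.380128)
Step 4: at (2.158816, 1.380128), ∇h = (10.19264, 3.963136) → (2.158816, 1.380128) − 0.01·(10.19264, 3.963136) = (2.0568896, 1.34049664)
∂h/∂x at (2.0568896, 1.34049664) = 9.66034432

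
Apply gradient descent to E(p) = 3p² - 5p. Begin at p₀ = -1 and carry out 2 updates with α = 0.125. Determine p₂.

E′(p) = 6p - 5
Step 1: E′(-1) = -11; p₁ = -1 − 0.125·(-11) = 0.375
Step 2: E′(0.375) = -2.75; p₂ = 0.375 − 0.125·(-2.75) = 0.71875

0.71875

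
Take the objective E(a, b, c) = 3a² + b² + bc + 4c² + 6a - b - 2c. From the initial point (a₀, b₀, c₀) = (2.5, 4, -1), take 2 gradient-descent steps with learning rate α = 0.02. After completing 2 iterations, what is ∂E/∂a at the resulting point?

∇E = (6a + 6, 2b + c - 1, b + 8c - 2)
Step 1: at (2.5, 4, -1), ∇E = (21, 6, -6) → (2.5, 4, -1) − 0.02·(21, 6, -6) = (2.08, 3.88, -0.88)
Step 2: at (2.08, 3.88, -0.88), ∇E = (18.48, 5.88, -5.16) → (2.08, 3.88, -0.88) − 0.02·(18.48, 5.88, -5.16) = (1.7104, 3.7624, -0.7768)
∂E/∂a at (1.7104, 3.7624, -0.7768) = 16.2624

16.2624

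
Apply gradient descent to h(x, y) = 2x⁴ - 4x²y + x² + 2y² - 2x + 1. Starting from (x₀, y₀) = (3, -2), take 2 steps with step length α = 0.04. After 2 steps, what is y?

∇h = (8x³ - 8xy + 2x - 2, -4x² + 4y)
(x₁, y₁) = (3, -2) − 0.04·(268, -44) = (-7.72, -0.24)
(x₂, y₂) = (-7.72, -0.24) − 0.04·(-3713.059584, -239.3536) = (140.80238336, 9.334144)
y = 9.334144

9.334144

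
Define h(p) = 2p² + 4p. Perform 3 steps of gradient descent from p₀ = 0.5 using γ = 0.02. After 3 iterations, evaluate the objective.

h′(p) = 4p + 4
p₁ = 0.5 − 0.02·6 = 0.38
p₂ = 0.38 − 0.02·5.52 = 0.2696
p₃ = 0.2696 − 0.02·5.0784 = 0.168032
h(0.168032) = 0.728597506048

0.728597506048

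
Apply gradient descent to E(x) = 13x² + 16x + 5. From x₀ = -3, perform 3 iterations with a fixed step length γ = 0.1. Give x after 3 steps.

E′(x) = 26x + 16
x₁ = -3 − 0.1·(-62) = 3.2
x₂ = 3.2 − 0.1·99.2 = -6.72
x₃ = -6.72 − 0.1·(-158.72) = 9.152

9.152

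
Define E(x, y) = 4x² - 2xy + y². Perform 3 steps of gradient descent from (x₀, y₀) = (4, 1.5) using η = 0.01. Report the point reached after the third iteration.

∇E = (8x - 2y, -2x + 2y)
Step 1: at (4, 1.5), ∇E = (29, -5) → (4, 1.5) − 0.01·(29, -5) = (3.71, 1.55)
Step 2: at (3.71, 1.55), ∇E = (26.58, -4.32) → (3.71, 1.55) − 0.01·(26.58, -4.32) = (3.4442, 1.5932)
Step 3: at (3.4442, 1.5932), ∇E = (24.3672, -3.702) → (3.4442, 1.5932) − 0.01·(24.3672, -3.702) = (3.200528, 1.63022)

(3.200528, 1.63022)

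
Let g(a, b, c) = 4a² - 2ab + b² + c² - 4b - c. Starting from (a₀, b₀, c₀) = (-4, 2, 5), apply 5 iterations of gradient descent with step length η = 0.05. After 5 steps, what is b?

1.41374

∇g = (8a - 2b, -2a + 2b - 4, 2c - 1)
(a₁, b₁, c₁) = (-4, 2, 5) − 0.05·(-36, 8, 9) = (-2.2, 1.6, 4.55)
(a₂, b₂, c₂) = (-2.2, 1.6, 4.55) − 0.05·(-20.8, 3.6, 8.1) = (-1.16, 1.42, 4.145)
(a₃, b₃, c₃) = (-1.16, 1.42, 4.145) − 0.05·(-12.12, 1.16, 7.29) = (-0.554, 1.362, 3.7805)
(a₄, b₄, c₄) = (-0.554, 1.362, 3.7805) − 0.05·(-7.156, -0.168, 6.561) = (-0.1962, 1.3704, 3.45245)
(a₅, b₅, c₅) = (-0.1962, 1.3704, 3.45245) − 0.05·(-4.3104, -0.8668, 5.9049) = (0.01932, 1.41374, 3.157205)
b = 1.41374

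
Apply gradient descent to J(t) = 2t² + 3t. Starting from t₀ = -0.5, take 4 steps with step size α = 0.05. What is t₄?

-0.6476

J′(t) = 4t + 3
t₁ = -0.5 − 0.05·1 = -0.55
t₂ = -0.55 − 0.05·0.8 = -0.59
t₃ = -0.59 − 0.05·0.64 = -0.622
t₄ = -0.622 − 0.05·0.512 = -0.6476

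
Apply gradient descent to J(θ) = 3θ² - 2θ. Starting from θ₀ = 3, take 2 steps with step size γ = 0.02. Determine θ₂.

2.3984

J′(θ) = 6θ - 2
θ₁ = 3 − 0.02·16 = 2.68
θ₂ = 2.68 − 0.02·14.08 = 2.3984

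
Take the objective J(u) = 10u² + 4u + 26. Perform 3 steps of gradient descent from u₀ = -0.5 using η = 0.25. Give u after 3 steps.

19

J′(u) = 20u + 4
u₁ = -0.5 − 0.25·(-6) = 1
u₂ = 1 − 0.25·24 = -5
u₃ = -5 − 0.25·(-96) = 19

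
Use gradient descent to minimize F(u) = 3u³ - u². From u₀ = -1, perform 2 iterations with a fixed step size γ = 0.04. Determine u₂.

F′(u) = 9u² - 2u
u₁ = -1 − 0.04·11 = -1.44
u₂ = -1.44 − 0.04·21.5424 = -2.301696

-2.301696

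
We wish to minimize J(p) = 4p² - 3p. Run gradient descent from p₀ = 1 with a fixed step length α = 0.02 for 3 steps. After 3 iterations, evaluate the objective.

J′(p) = 8p - 3
p₁ = 1 − 0.02·5 = 0.9
p₂ = 0.9 − 0.02·4.2 = 0.816
p₃ = 0.816 − 0.02·3.528 = 0.74544
J(0.74544) = -0.0135968256

-0.0135968256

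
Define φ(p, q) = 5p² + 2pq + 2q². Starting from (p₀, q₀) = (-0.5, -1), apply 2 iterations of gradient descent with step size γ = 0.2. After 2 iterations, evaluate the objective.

4.9572

∇φ = (10p + 2q, 2p + 4q)
Step 1: at (-0.5, -1), ∇φ = (-7, -5) → (-0.5, -1) − 0.2·(-7, -5) = (0.9, 0)
Step 2: at (0.9, 0), ∇φ = (9, 1.8) → (0.9, 0) − 0.2·(9, 1.8) = (-0.9, -0.36)
φ(-0.9, -0.36) = 4.9572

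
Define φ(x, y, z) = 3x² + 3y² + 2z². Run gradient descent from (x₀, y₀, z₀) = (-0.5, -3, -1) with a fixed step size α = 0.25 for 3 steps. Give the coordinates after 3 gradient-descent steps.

∇φ = (6x, 6y, 4z)
Step 1: at (-0.5, -3, -1), ∇φ = (-3, -18, -4) → (-0.5, -3, -1) − 0.25·(-3, -18, -4) = (0.25, 1.5, 0)
Step 2: at (0.25, 1.5, 0), ∇φ = (1.5, 9, 0) → (0.25, 1.5, 0) − 0.25·(1.5, 9, 0) = (-0.125, -0.75, 0)
Step 3: at (-0.125, -0.75, 0), ∇φ = (-0.75, -4.5, 0) → (-0.125, -0.75, 0) − 0.25·(-0.75, -4.5, 0) = (0.0625, 0.375, 0)

(0.0625, 0.375, 0)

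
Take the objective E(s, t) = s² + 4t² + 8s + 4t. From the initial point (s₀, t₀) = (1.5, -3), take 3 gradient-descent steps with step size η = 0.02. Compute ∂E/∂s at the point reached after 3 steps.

∇E = (2s + 8, 8t + 4)
Step 1: at (1.5, -3), ∇E = (11, -20) → (1.5, -3) − 0.02·(11, -20) = (1.28, -2.6)
Step 2: at (1.28, -2.6), ∇E = (10.56, -16.8) → (1.28, -2.6) − 0.02·(10.56, -16.8) = (1.0688, -2.264)
Step 3: at (1.0688, -2.264), ∇E = (10.1376, -14.112) → (1.0688, -2.264) − 0.02·(10.1376, -14.112) = (0.866048, -1.98176)
∂E/∂s at (0.866048, -1.98176) = 9.732096

9.732096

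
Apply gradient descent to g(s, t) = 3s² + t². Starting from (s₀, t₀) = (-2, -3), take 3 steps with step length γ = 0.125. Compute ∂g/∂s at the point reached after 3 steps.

-0.1875

∇g = (6s, 2t)
(s₁, t₁) = (-2, -3) − 0.125·(-12, -6) = (-0.5, -2.25)
(s₂, t₂) = (-0.5, -2.25) − 0.125·(-3, -4.5) = (-0.125, -1.6875)
(s₃, t₃) = (-0.125, -1.6875) − 0.125·(-0.75, -3.375) = (-0.03125, -1.265625)
∂g/∂s at (-0.03125, -1.265625) = -0.1875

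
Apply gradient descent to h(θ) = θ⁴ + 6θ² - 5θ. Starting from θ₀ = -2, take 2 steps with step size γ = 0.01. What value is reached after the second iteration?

-1.06577524

h′(θ) = 4θ³ + 12θ - 5
Step 1: h′(-2) = -61; θ₁ = -2 − 0.01·(-61) = -1.39
Step 2: h′(-1.39) = -32.422476; θ₂ = -1.39 − 0.01·(-32.422476) = -1.06577524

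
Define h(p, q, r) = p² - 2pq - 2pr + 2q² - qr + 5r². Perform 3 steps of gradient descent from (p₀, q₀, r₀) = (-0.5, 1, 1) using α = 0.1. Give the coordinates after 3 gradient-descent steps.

∇h = (2p - 2q - 2r, -2p + 4q - r, -2p - q + 10r)
Step 1: at (-0.5, 1, 1), ∇h = (-5, 4, 10) → (-0.5, 1, 1) − 0.1·(-5, 4, 10) = (0, 0.6, 0)
Step 2: at (0, 0.6, 0), ∇h = (-1.2, 2.4, -0.6) → (0, 0.6, 0) − 0.1·(-1.2, 2.4, -0.6) = (0.12, 0.36, 0.06)
Step 3: at (0.12, 0.36, 0.06), ∇h = (-0.6, 1.14, 0) → (0.12, 0.36, 0.06) − 0.1·(-0.6, 1.14, 0) = (0.18, 0.246, 0.06)

(0.18, 0.246, 0.06)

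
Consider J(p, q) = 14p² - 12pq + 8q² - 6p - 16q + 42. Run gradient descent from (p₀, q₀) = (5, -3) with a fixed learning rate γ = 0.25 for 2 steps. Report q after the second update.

∇J = (28p - 12q - 6, -12p + 16q - 16)
(p₁, q₁) = (5, -3) − 0.25·(170, -124) = (-37.5, 28)
(p₂, q₂) = (-37.5, 28) − 0.25·(-1392, 882) = (310.5, -192.5)
q = -192.5

-192.5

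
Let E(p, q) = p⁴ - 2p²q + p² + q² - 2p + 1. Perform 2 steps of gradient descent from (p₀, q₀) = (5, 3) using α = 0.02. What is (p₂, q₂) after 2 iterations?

(-0.02285312, 4.352064)

∇E = (4p³ - 4pq + 2p - 2, -2p² + 2q)
Step 1: at (5, 3), ∇E = (448, -44) → (5, 3) − 0.02·(448, -44) = (-3.96, 3.88)
Step 2: at (-3.96, 3.88), ∇E = (-196.857344, -23.6032) → (-3.96, 3.88) − 0.02·(-196.857344, -23.6032) = (-0.02285312, 4.352064)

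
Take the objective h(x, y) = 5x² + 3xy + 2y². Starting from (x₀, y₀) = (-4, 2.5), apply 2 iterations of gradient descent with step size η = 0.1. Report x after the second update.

∇h = (10x + 3y, 3x + 4y)
(x₁, y₁) = (-4, 2.5) − 0.1·(-32.5, -2) = (-0.75, 2.7)
(x₂, y₂) = (-0.75, 2.7) − 0.1·(0.6, 8.55) = (-0.81, 1.845)
x = -0.81

-0.81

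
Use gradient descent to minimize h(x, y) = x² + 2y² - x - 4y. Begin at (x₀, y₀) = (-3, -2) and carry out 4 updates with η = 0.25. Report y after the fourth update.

∇h = (2x - 1, 4y - 4)
(x₁, y₁) = (-3, -2) − 0.25·(-7, -12) = (-1.25, 1)
(x₂, y₂) = (-1.25, 1) − 0.25·(-3.5, 0) = (-0.375, 1)
(x₃, y₃) = (-0.375, 1) − 0.25·(-1.75, 0) = (0.0625, 1)
(x₄, y₄) = (0.0625, 1) − 0.25·(-0.875, 0) = (0.28125, 1)
y = 1

1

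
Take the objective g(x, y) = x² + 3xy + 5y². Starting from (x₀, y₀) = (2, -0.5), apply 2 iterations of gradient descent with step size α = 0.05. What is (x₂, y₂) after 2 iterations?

(1.77, -0.55625)

∇g = (2x + 3y, 3x + 10y)
(x₁, y₁) = (2, -0.5) − 0.05·(2.5, 1) = (1.875, -0.55)
(x₂, y₂) = (1.875, -0.55) − 0.05·(2.1, 0.125) = (1.77, -0.55625)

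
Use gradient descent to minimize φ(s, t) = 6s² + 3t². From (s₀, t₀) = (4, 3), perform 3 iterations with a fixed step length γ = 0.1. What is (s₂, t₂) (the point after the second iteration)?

∇φ = (12s, 6t)
(s₁, t₁) = (4, 3) − 0.1·(48, 18) = (-0.8, 1.2)
(s₂, t₂) = (-0.8, 1.2) − 0.1·(-9.6, 7.2) = (0.16, 0.48)

(0.16, 0.48)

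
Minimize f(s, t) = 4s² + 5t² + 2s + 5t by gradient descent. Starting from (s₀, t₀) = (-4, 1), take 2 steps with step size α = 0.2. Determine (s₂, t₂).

(-1.6, 1)

∇f = (8s + 2, 10t + 5)
(s₁, t₁) = (-4, 1) − 0.2·(-30, 15) = (2, -2)
(s₂, t₂) = (2, -2) − 0.2·(18, -15) = (-1.6, 1)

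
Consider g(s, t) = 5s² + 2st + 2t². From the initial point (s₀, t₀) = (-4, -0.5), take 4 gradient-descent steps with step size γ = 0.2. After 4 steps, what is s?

-6.0096

∇g = (10s + 2t, 2s + 4t)
(s₁, t₁) = (-4, -0.5) − 0.2·(-41, -10) = (4.2, 1.5)
(s₂, t₂) = (4.2, 1.5) − 0.2·(45, 14.4) = (-4.8, -1.38)
(s₃, t₃) = (-4.8, -1.38) − 0.2·(-50.76, -15.12) = (5.352, 1.644)
(s₄, t₄) = (5.352, 1.644) − 0.2·(56.808, 17.28) = (-6.0096, -1.812)
s = -6.0096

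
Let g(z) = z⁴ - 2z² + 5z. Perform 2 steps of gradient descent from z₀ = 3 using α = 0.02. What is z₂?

0.88310464

g′(z) = 4z³ - 4z + 5
z₁ = 3 − 0.02·101 = 0.98
z₂ = 0.98 − 0.02·4.844768 = 0.88310464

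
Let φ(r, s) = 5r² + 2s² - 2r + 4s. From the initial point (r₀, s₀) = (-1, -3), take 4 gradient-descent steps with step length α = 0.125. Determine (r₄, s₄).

(0.1953125, -1.125)

∇φ = (10r - 2, 4s + 4)
Step 1: at (-1, -3), ∇φ = (-12, -8) → (-1, -3) − 0.125·(-12, -8) = (0.5, -2)
Step 2: at (0.5, -2), ∇φ = (3, -4) → (0.5, -2) − 0.125·(3, -4) = (0.125, -1.5)
Step 3: at (0.125, -1.5), ∇φ = (-0.75, -2) → (0.125, -1.5) − 0.125·(-0.75, -2) = (0.21875, -1.25)
Step 4: at (0.21875, -1.25), ∇φ = (0.1875, -1) → (0.21875, -1.25) − 0.125·(0.1875, -1) = (0.1953125, -1.125)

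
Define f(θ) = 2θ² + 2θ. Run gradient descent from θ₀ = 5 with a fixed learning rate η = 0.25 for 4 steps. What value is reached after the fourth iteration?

f′(θ) = 4θ + 2
θ₁ = 5 − 0.25·22 = -0.5
θ₂ = -0.5 − 0.25·0 = -0.5
θ₃ = -0.5 − 0.25·0 = -0.5
θ₄ = -0.5 − 0.25·0 = -0.5

-0.5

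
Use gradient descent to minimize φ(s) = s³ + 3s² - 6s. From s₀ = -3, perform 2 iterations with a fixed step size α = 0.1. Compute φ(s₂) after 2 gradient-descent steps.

8.232481197

φ′(s) = 3s² + 6s - 6
s₁ = -3 − 0.1·3 = -3.3
s₂ = -3.3 − 0.1·6.87 = -3.987
φ(-3.987) = 8.232481197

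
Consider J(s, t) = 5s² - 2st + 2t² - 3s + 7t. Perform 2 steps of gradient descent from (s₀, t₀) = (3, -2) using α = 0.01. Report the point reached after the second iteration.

(2.4124, -1.869)

∇J = (10s - 2t - 3, -2s + 4t + 7)
Step 1: at (3, -2), ∇J = (31, -7) → (3, -2) − 0.01·(31, -7) = (2.69, -1.93)
Step 2: at (2.69, -1.93), ∇J = (27.76, -6.1) → (2.69, -1.93) − 0.01·(27.76, -6.1) = (2.4124, -1.869)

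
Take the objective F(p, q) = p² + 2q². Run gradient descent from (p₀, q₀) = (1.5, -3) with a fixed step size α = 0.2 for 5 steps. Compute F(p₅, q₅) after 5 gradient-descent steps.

0.0136067328

∇F = (2p, 4q)
(p₁, q₁) = (1.5, -3) − 0.2·(3, -12) = (0.9, -0.6)
(p₂, q₂) = (0.9, -0.6) − 0.2·(1.8, -2.4) = (0.54, -0.12)
(p₃, q₃) = (0.54, -0.12) − 0.2·(1.08, -0.48) = (0.324, -0.024)
(p₄, q₄) = (0.324, -0.024) − 0.2·(0.648, -0.096) = (0.1944, -0.0048)
(p₅, q₅) = (0.1944, -0.0048) − 0.2·(0.3888, -0.0192) = (0.11664, -0.00096)
F(0.11664, -0.00096) = 0.0136067328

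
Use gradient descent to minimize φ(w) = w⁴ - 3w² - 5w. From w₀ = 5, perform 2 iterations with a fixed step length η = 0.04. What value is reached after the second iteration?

φ′(w) = 4w³ - 6w - 5
Step 1: φ′(5) = 465; w₁ = 5 − 0.04·465 = -13.6
Step 2: φ′(-13.6) = -9985.224; w₂ = -13.6 − 0.04·(-9985.224) = 385.80896

385.80896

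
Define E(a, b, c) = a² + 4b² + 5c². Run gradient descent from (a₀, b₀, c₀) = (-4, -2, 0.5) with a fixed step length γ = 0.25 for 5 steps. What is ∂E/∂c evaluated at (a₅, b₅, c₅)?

∇E = (2a, 8b, 10c)
(a₁, b₁, c₁) = (-4, -2, 0.5) − 0.25·(-8, -16, 5) = (-2, 2, -0.75)
(a₂, b₂, c₂) = (-2, 2, -0.75) − 0.25·(-4, 16, -7.5) = (-1, -2, 1.125)
(a₃, b₃, c₃) = (-1, -2, 1.125) − 0.25·(-2, -16, 11.25) = (-0.5, 2, -1.6875)
(a₄, b₄, c₄) = (-0.5, 2, -1.6875) − 0.25·(-1, 16, -16.875) = (-0.25, -2, 2.53125)
(a₅, b₅, c₅) = (-0.25, -2, 2.53125) − 0.25·(-0.5, -16, 25.3125) = (-0.125, 2, -3.796875)
∂E/∂c at (-0.125, 2, -3.796875) = -37.96875

-37.96875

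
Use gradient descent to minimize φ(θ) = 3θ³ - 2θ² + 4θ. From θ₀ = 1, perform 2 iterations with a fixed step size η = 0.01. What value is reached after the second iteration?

0.831871

φ′(θ) = 9θ² - 4θ + 4
θ₁ = 1 − 0.01·9 = 0.91
θ₂ = 0.91 − 0.01·7.8129 = 0.831871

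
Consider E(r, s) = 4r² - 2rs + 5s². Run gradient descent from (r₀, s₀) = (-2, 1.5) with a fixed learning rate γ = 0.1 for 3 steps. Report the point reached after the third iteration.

∇E = (8r - 2s, -2r + 10s)
(r₁, s₁) = (-2, 1.5) − 0.1·(-19, 19) = (-0.1, -0.4)
(r₂, s₂) = (-0.1, -0.4) − 0.1·(0, -3.8) = (-0.1, -0.02)
(r₃, s₃) = (-0.1, -0.02) − 0.1·(-0.76, 0) = (-0.024, -0.02)

(-0.024, -0.02)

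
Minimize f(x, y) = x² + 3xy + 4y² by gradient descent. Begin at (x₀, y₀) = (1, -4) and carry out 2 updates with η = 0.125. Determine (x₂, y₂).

∇f = (2x + 3y, 3x + 8y)
Step 1: at (1, -4), ∇f = (-10, -29) → (1, -4) − 0.125·(-10, -29) = (2.25, -0.375)
Step 2: at (2.25, -0.375), ∇f = (3.375, 3.75) → (2.25, -0.375) − 0.125·(3.375, 3.75) = (1.828125, -0.84375)

(1.828125, -0.84375)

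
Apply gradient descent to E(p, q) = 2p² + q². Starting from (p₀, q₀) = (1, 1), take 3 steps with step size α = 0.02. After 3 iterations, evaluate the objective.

∇E = (4p, 2q)
Step 1: at (1, 1), ∇E = (4, 2) → (1, 1) − 0.02·(4, 2) = (0.92, 0.96)
Step 2: at (0.92, 0.96), ∇E = (3.68, 1.92) → (0.92, 0.96) − 0.02·(3.68, 1.92) = (0.8464, 0.9216)
Step 3: at (0.8464, 0.9216), ∇E = (3.3856, 1.8432) → (0.8464, 0.9216) − 0.02·(3.3856, 1.8432) = (0.778688, 0.884736)
E(0.778688, 0.884736) = 1.995467792384

1.995467792384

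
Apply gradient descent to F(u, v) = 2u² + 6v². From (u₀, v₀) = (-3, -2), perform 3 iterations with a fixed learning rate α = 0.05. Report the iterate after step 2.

(-1.92, -0.32)

∇F = (4u, 12v)
Step 1: at (-3, -2), ∇F = (-12, -24) → (-3, -2) − 0.05·(-12, -24) = (-2.4, -0.8)
Step 2: at (-2.4, -0.8), ∇F = (-9.6, -9.6) → (-2.4, -0.8) − 0.05·(-9.6, -9.6) = (-1.92, -0.32)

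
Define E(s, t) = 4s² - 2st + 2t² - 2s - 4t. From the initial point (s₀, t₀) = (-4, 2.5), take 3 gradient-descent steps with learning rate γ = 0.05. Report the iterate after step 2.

(-0.95, 1.435)

∇E = (8s - 2t - 2, -2s + 4t - 4)
Step 1: at (-4, 2.5), ∇E = (-39, 14) → (-4, 2.5) − 0.05·(-39, 14) = (-2.05, 1.8)
Step 2: at (-2.05, 1.8), ∇E = (-22, 7.3) → (-2.05, 1.8) − 0.05·(-22, 7.3) = (-0.95, 1.435)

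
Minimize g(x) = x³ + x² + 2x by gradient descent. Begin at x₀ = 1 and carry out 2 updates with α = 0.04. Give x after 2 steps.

0.520192

g′(x) = 3x² + 2x + 2
x₁ = 1 − 0.04·7 = 0.72
x₂ = 0.72 − 0.04·4.9952 = 0.520192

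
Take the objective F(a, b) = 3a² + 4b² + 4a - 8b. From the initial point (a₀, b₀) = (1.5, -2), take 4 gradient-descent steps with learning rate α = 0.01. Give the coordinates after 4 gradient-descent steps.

(1.02495608, -1.14917888)

∇F = (6a + 4, 8b - 8)
Step 1: at (1.5, -2), ∇F = (13, -24) → (1.5, -2) − 0.01·(13, -24) = (1.37, -1.76)
Step 2: at (1.37, -1.76), ∇F = (12.22, -22.08) → (1.37, -1.76) − 0.01·(12.22, -22.08) = (1.2478, -1.5392)
Step 3: at (1.2478, -1.5392), ∇F = (11.4868, -20.3136) → (1.2478, -1.5392) − 0.01·(11.4868, -20.3136) = (1.132932, -1.336064)
Step 4: at (1.132932, -1.336064), ∇F = (10.797592, -18.688512) → (1.132932, -1.336064) − 0.01·(10.797592, -18.688512) = (1.02495608, -1.14917888)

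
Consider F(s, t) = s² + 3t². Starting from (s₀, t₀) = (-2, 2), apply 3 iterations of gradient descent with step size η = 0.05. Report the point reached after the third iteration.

(-1.458, 0.686)

∇F = (2s, 6t)
Step 1: at (-2, 2), ∇F = (-4, 12) → (-2, 2) − 0.05·(-4, 12) = (-1.8, 1.4)
Step 2: at (-1.8, 1.4), ∇F = (-3.6, 8.4) → (-1.8, 1.4) − 0.05·(-3.6, 8.4) = (-1.62, 0.98)
Step 3: at (-1.62, 0.98), ∇F = (-3.24, 5.88) → (-1.62, 0.98) − 0.05·(-3.24, 5.88) = (-1.458, 0.686)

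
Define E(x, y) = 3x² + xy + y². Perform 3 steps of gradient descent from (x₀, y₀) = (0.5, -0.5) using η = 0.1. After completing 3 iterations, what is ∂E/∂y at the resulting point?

-0.5485

∇E = (6x + y, x + 2y)
Step 1: at (0.5, -0.5), ∇E = (2.5, -0.5) → (0.5, -0.5) − 0.1·(2.5, -0.5) = (0.25, -0.45)
Step 2: at (0.25, -0.45), ∇E = (1.05, -0.65) → (0.25, -0.45) − 0.1·(1.05, -0.65) = (0.145, -0.385)
Step 3: at (0.145, -0.385), ∇E = (0.485, -0.625) → (0.145, -0.385) − 0.1·(0.485, -0.625) = (0.0965, -0.3225)
∂E/∂y at (0.0965, -0.3225) = -0.5485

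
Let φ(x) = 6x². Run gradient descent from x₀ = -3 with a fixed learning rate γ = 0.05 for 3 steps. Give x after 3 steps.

-0.192

φ′(x) = 12x
Step 1: φ′(-3) = -36; x₁ = -3 − 0.05·(-36) = -1.2
Step 2: φ′(-1.2) = -14.4; x₂ = -1.2 − 0.05·(-14.4) = -0.48
Step 3: φ′(-0.48) = -5.76; x₃ = -0.48 − 0.05·(-5.76) = -0.192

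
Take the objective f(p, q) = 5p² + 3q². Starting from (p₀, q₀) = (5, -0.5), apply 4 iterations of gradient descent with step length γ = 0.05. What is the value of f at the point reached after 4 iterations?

∇f = (10p, 6q)
(p₁, q₁) = (5, -0.5) − 0.05·(50, -3) = (2.5, -0.35)
(p₂, q₂) = (2.5, -0.35) − 0.05·(25, -2.1) = (1.25, -0.245)
(p₃, q₃) = (1.25, -0.245) − 0.05·(12.5, -1.47) = (0.625, -0.1715)
(p₄, q₄) = (0.625, -0.1715) − 0.05·(6.25, -1.029) = (0.3125, -0.12005)
f(0.3125, -0.12005) = 0.5315172575

0.5315172575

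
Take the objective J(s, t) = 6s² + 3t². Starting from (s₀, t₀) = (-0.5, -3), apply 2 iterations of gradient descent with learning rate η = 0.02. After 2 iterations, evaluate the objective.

∇J = (12s, 6t)
Step 1: at (-0.5, -3), ∇J = (-6, -18) → (-0.5, -3) − 0.02·(-6, -18) = (-0.38, -2.64)
Step 2: at (-0.38, -2.64), ∇J = (-4.56, -15.84) → (-0.38, -2.64) − 0.02·(-4.56, -15.84) = (-0.2888, -2.3232)
J(-0.2888, -2.3232) = 16.69220736

16.69220736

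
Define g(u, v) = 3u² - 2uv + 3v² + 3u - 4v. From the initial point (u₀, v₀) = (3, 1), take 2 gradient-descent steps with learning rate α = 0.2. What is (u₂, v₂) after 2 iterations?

∇g = (6u - 2v + 3, -2u + 6v - 4)
(u₁, v₁) = (3, 1) − 0.2·(19, -4) = (-0.8, 1.8)
(u₂, v₂) = (-0.8, 1.8) − 0.2·(-5.4, 8.4) = (0.28, 0.12)

(0.28, 0.12)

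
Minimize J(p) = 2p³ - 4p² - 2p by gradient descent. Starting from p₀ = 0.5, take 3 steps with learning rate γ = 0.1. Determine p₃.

J′(p) = 6p² - 8p - 2
Step 1: J′(0.5) = -4.5; p₁ = 0.5 − 0.1·(-4.5) = 0.95
Step 2: J′(0.95) = -4.185; p₂ = 0.95 − 0.1·(-4.185) = 1.3685
Step 3: J′(1.3685) = -1.7112465; p₃ = 1.3685 − 0.1·(-1.7112465) = 1.53962465

1.53962465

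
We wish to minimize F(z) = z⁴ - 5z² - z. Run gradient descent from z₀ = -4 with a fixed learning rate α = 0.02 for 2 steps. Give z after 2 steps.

F′(z) = 4z³ - 10z - 1
z₁ = -4 − 0.02·(-217) = 0.34
z₂ = 0.34 − 0.02·(-4.242784) = 0.42485568

0.42485568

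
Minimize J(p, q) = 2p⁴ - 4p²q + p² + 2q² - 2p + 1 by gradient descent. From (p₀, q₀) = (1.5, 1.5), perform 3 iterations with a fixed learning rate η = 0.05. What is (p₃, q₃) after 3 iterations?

(1.1999296, 1.53352)

∇J = (8p³ - 8pq + 2p - 2, -4p² + 4q)
Step 1: at (1.5, 1.5), ∇J = (10, -3) → (1.5, 1.5) − 0.05·(10, -3) = (1, 1.65)
Step 2: at (1, 1.65), ∇J = (-5.2, 2.6) → (1, 1.65) − 0.05·(-5.2, 2.6) = (1.26, 1.52)
Step 3: at (1.26, 1.52), ∇J = (1.201408, -0.2704) → (1.26, 1.52) − 0.05·(1.201408, -0.2704) = (1.1999296, 1.53352)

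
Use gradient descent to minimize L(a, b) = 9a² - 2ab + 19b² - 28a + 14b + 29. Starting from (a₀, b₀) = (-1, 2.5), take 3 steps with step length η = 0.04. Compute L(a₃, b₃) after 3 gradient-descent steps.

∇L = (18a - 2b - 28, -2a + 38b + 14)
(a₁, b₁) = (-1, 2.5) − 0.04·(-51, 111) = (1.04, -1.94)
(a₂, b₂) = (1.04, -1.94) − 0.04·(-5.4, -61.8) = (1.256, 0.532)
(a₃, b₃) = (1.256, 0.532) − 0.04·(-6.456, 31.704) = (1.51424, -0.73616)
L(1.51424, -0.73616) = 9.4574902016

9.4574902016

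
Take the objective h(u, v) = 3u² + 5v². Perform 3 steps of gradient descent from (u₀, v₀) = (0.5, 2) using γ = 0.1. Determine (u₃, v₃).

∇h = (6u, 10v)
Step 1: at (0.5, 2), ∇h = (3, 20) → (0.5, 2) − 0.1·(3, 20) = (0.2, 0)
Step 2: at (0.2, 0), ∇h = (1.2, 0) → (0.2, 0) − 0.1·(1.2, 0) = (0.08, 0)
Step 3: at (0.08, 0), ∇h = (0.48, 0) → (0.08, 0) − 0.1·(0.48, 0) = (0.032, 0)

(0.032, 0)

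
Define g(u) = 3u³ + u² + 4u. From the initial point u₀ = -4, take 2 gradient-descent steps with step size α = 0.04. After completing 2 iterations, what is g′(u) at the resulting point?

g′(u) = 9u² + 2u + 4
u₁ = -4 − 0.04·140 = -9.6
u₂ = -9.6 − 0.04·814.24 = -42.1696
g′(u) at (-42.1696) = 15924.13727744

15924.13727744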